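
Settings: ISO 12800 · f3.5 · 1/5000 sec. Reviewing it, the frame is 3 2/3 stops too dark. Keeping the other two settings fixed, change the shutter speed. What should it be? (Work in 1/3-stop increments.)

Underexposed by 3 2/3 stops → need 3 2/3 stops brighter.
Shutter speed: 1/5000 → 1/4000 → 1/3200 → 1/2500 → 1/2000 → 1/1600 → 1/1250 → 1/1000 → 1/800 → 1/640 → 1/500 → 1/400.

1/400s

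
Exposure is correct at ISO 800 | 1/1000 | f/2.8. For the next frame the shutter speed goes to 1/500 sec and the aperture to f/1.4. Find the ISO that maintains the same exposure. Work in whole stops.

ISO 100

Shutter speed: 1/1000 → 1/500 — 1 stop slower (brighter).
Aperture: f/2.8 → f/2 → f/1.4 — 2 stops wider (brighter).
Net change so far: 3 stops brighter. Offset with the ISO: 800 → 400 → 200 → 100.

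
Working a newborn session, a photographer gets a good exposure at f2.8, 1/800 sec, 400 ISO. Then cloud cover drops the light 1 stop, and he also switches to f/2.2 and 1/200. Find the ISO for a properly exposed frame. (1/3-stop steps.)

ISO 125

Scene light: 1 stop darker.
Aperture: f/2.8 → f/2.5 → f/2.2 — 2/3 stop larger aperture (brighter).
Shutter speed: 1/800 → 1/640 → 1/500 → 1/400 → 1/320 → 1/250 → 1/200 — 2 stops longer (brighter).
Net so far: 1 2/3 stops brighter. ISO: 400 → 320 → 250 → 200 → 160 → 125.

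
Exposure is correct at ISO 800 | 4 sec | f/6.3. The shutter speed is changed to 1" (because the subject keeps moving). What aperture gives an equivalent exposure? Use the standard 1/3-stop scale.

Shutter speed: 4 → 3.2 → 2.5 → 2 → 1.6 → 1.3 → 1 — 2 stops shorter (darker).
Need 2 stops brighter from the aperture: f/6.3 → f/5.6 → f/5 → f/4.5 → f/4 → f/3.5 → f/3.2.

f/3.2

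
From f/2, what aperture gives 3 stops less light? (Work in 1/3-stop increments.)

Aperture: f/2 → f/2.2 → f/2.5 → f/2.8 → f/3.2 → f/3.5 → f/4 → f/4.5 → f/5 → f/5.6 — 3 stops narrower (darker).

f/5.6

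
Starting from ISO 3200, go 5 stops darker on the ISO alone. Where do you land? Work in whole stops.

ISO: 3200 → 1600 → 800 → 400 → 200 → 100 — 5 stops lower (darker).

ISO 100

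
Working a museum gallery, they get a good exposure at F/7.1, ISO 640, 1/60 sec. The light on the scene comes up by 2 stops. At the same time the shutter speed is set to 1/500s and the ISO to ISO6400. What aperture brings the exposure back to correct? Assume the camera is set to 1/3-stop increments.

Scene light: 2 stops brighter.
Shutter speed: 1/60 → 1/80 → 1/100 → 1/125 → 1/160 → 1/200 → 1/250 → 1/320 → 1/400 → 1/500 — 3 stops faster (darker).
ISO: 640 → 800 → 1000 → 1250 → 1600 → 2000 → 2500 → 3200 → 4000 → 5000 → 6400 — 3 1/3 stops higher (brighter).
Net so far: 2 1/3 stops brighter. Aperture: f/7.1 → f/8 → f/9 → f/10 → f/11 → f/13 → f/14 → f/16.

f/16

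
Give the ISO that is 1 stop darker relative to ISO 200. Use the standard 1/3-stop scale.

ISO: 200 → 160 → 125 → 100 — 1 stop lower (darker).

ISO 100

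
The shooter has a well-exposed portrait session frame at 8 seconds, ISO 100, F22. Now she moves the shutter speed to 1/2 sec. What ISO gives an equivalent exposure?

Shutter speed: 8 → 4 → 2 → 1 → 1/2 — 4 stops faster (darker).
Need 4 stops brighter from the ISO: 100 → 200 → 400 → 800 → 1600.

ISO 1600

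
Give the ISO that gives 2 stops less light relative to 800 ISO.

ISO 200

ISO: 800 → 400 → 200 — 2 stops dropped (darker).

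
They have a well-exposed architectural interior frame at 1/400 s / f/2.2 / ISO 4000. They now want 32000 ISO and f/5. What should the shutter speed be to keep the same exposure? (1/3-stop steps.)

ISO: 4000 → 5000 → 6400 → 8000 → 10000 → 12800 → 16000 → 20000 → 25600 → 32000 — 3 stops higher (brighter).
Aperture: f/2.2 → f/2.5 → f/2.8 → f/3.2 → f/3.5 → f/4 → f/4.5 → f/5 — 2 1/3 stops narrower (darker).
Net change so far: 2/3 stop brighter. Offset with the shutter speed: 1/400 → 1/500 → 1/640.

1/640s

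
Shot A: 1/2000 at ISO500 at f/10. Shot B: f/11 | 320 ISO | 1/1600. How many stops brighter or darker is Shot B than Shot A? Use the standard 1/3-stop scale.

Aperture: f/10 → f/11 — 1/3 stop smaller aperture (darker).
Shutter speed: 1/2000 → 1/1600 — 1/3 stop longer (brighter).
ISO: 500 → 400 → 320 — 2/3 stop dropped (darker).
Net: −1/3 +1/3 −2/3 = −2/3 stops.

2/3 stop darker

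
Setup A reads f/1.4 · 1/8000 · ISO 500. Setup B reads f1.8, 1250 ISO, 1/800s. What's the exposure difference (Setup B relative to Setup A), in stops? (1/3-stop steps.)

4 stops brighter

Aperture: f/1.4 → f/1.6 → f/1.8 — 2/3 stop stopped down (darker).
Shutter speed: 1/8000 → 1/6400 → 1/5000 → 1/4000 → 1/3200 → 1/2500 → 1/2000 → 1/1600 → 1/1250 → 1/1000 → 1/800 — 3 1/3 stops slower (brighter).
ISO: 500 → 640 → 800 → 1000 → 1250 — 1 1/3 stops raised (brighter).
Net: −2/3 +3 1/3 +1 1/3 = +4 stops.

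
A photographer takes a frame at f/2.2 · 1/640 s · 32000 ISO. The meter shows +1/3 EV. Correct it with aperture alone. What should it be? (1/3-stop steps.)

Overexposed by 1/3 stop → need 1/3 stop darker.
Aperture: f/2.2 → f/2.5.

f/2.5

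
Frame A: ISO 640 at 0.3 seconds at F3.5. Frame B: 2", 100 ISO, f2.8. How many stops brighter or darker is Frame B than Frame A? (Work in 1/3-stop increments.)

Aperture: f/3.5 → f/3.2 → f/2.8 — 2/3 stop opened up (brighter).
Shutter speed: 0.3 → 0.4 → 0.5 → 0.6 → 0.8 → 1 → 1.3 → 1.6 → 2 — 2 2/3 stops longer (brighter).
ISO: 640 → 500 → 400 → 320 → 250 → 200 → 160 → 125 → 100 — 2 2/3 stops dropped (darker).
Net: +2/3 +2 2/3 −2 2/3 = +2/3 stops.

2/3 stop brighter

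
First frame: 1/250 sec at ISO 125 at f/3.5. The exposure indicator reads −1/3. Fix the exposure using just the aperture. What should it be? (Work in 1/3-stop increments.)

f/3.2

Underexposed by 1/3 stop → need 1/3 stop brighter.
Aperture: f/3.5 → f/3.2.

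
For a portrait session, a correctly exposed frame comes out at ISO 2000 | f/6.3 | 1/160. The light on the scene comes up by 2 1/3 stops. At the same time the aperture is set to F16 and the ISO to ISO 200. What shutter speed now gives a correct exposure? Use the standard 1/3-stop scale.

Scene light: 2 1/3 stops brighter.
Aperture: f/6.3 → f/7.1 → f/8 → f/9 → f/10 → f/11 → f/13 → f/14 → f/16 — 2 2/3 stops smaller aperture (darker).
ISO: 2000 → 1600 → 1250 → 1000 → 800 → 640 → 500 → 400 → 320 → 250 → 200 — 3 1/3 stops dropped (darker).
Net so far: 3 2/3 stops darker. Shutter speed: 1/160 → 1/125 → 1/100 → 1/80 → 1/60 → 1/50 → 1/40 → 1/30 → 1/25 → 1/20 → 1/15 → 1/13.

1/13s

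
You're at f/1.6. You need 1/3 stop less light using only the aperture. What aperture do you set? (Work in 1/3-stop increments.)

f/1.8

Aperture: f/1.6 → f/1.8 — 1/3 stop stopped down (darker).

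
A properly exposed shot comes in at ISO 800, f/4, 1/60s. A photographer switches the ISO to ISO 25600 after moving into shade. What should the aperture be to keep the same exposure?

ISO: 800 → 1600 → 3200 → 6400 → 12800 → 25600 — 5 stops raised (brighter).
Need 5 stops darker from the aperture: f/4 → f/5.6 → f/8 → f/11 → f/16 → f/22.

f/22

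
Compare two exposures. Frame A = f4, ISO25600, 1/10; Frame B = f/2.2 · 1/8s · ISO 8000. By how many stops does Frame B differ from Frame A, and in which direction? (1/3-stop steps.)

Aperture: f/4 → f/3.5 → f/3.2 → f/2.8 → f/2.5 → f/2.2 — 1 2/3 stops larger aperture (brighter).
Shutter speed: 1/10 → 1/8 — 1/3 stop slower (brighter).
ISO: 25600 → 20000 → 16000 → 12800 → 10000 → 8000 — 1 2/3 stops dropped (darker).
Net: +1 2/3 +1/3 −1 2/3 = +1/3 stops.

1/3 stop brighter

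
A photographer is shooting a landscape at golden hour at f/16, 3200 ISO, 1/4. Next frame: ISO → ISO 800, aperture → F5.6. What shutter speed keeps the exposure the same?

ISO: 3200 → 1600 → 800 — 2 stops lower (darker).
Aperture: f/16 → f/11 → f/8 → f/5.6 — 3 stops wider (brighter).
Net change so far: 1 stop brighter. Offset with the shutter speed: 1/4 → 1/8.

1/8s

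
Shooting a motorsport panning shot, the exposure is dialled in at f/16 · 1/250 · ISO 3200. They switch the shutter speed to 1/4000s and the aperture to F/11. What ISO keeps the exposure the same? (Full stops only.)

ISO 25600

Shutter speed: 1/250 → 1/500 → 1/1000 → 1/2000 → 1/4000 — 4 stops shorter (darker).
Aperture: f/16 → f/11 — 1 stop opened up (brighter).
Net change so far: 3 stops darker. Offset with the ISO: 3200 → 6400 → 12800 → 25600.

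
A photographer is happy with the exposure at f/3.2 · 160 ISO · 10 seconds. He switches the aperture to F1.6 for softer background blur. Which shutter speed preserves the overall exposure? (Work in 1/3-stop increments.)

2.5 s

Aperture: f/3.2 → f/2.8 → f/2.5 → f/2.2 → f/2 → f/1.8 → f/1.6 — 2 stops opened up (brighter).
Need 2 stops darker from the shutter speed: 10 → 8 → 6 → 5 → 4 → 3.2 → 2.5.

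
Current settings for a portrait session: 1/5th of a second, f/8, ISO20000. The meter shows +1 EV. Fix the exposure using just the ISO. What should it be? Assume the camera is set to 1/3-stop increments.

Overexposed by 1 stop → need 1 stop darker.
ISO: 20000 → 16000 → 12800 → 10000.

ISO 10000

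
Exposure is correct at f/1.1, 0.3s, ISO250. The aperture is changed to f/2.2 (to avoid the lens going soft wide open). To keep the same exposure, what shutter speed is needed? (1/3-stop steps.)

Aperture: f/1.1 → f/1.2 → f/1.4 → f/1.6 → f/1.8 → f/2 → f/2.2 — 2 stops narrower (darker).
Need 2 stops brighter from the shutter speed: 0.3 → 0.4 → 0.5 → 0.6 → 0.8 → 1 → 1.3.

1.3 s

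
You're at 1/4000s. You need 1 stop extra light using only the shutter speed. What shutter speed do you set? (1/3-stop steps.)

Shutter speed: 1/4000 → 1/3200 → 1/2500 → 1/2000 — 1 stop slower (brighter).

1/2000s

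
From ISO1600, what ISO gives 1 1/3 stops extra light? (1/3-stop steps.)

ISO 4000

ISO: 1600 → 2000 → 2500 → 3200 → 4000 — 1 1/3 stops higher (brighter).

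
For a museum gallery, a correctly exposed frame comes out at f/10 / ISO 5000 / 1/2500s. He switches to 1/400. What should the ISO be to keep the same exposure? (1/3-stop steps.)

Shutter speed: 1/2500 → 1/2000 → 1/1600 → 1/1250 → 1/1000 → 1/800 → 1/640 → 1/500 → 1/400 — 2 2/3 stops slower (brighter).
Need 2 2/3 stops darker from the ISO: 5000 → 4000 → 3200 → 2500 → 2000 → 1600 → 1250 → 1000 → 800.

ISO 800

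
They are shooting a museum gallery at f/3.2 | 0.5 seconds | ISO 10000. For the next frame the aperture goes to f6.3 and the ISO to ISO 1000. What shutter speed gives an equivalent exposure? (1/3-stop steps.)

20 s

Aperture: f/3.2 → f/3.5 → f/4 → f/4.5 → f/5 → f/5.6 → f/6.3 — 2 stops stopped down (darker).
ISO: 10000 → 8000 → 6400 → 5000 → 4000 → 3200 → 2500 → 2000 → 1600 → 1250 → 1000 — 3 1/3 stops lower (darker).
Net change so far: 5 1/3 stops darker. Offset with the shutter speed: 0.5 → 0.6 → 0.8 → 1 → 1.3 → 1.6 → 2 → 2.5 → 3.2 → 4 → 5 → 6 → 8 → 10 → 13 → 15 → 20.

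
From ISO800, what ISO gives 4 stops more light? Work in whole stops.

ISO 12800

ISO: 800 → 1600 → 3200 → 6400 → 12800 — 4 stops higher (brighter).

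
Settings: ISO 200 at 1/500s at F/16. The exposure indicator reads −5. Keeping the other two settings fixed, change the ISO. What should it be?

ISO 6400

Underexposed by 5 stops → need 5 stops brighter.
ISO: 200 → 400 → 800 → 1600 → 3200 → 6400.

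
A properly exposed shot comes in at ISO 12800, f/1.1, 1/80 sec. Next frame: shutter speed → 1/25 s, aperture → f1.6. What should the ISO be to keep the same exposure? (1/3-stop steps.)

Shutter speed: 1/80 → 1/60 → 1/50 → 1/40 → 1/30 → 1/25 — 1 2/3 stops slower (brighter).
Aperture: f/1.1 → f/1.2 → f/1.4 → f/1.6 — 1 stop narrower (darker).
Net change so far: 2/3 stop brighter. Offset with the ISO: 12800 → 10000 → 8000.

ISO 8000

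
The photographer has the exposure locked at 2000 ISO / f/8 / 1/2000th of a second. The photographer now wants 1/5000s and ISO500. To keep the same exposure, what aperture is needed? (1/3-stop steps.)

f/2.5

Shutter speed: 1/2000 → 1/2500 → 1/3200 → 1/4000 → 1/5000 — 1 1/3 stops faster (darker).
ISO: 2000 → 1600 → 1250 → 1000 → 800 → 640 → 500 — 2 stops dropped (darker).
Net change so far: 3 1/3 stops darker. Offset with the aperture: f/8 → f/7.1 → f/6.3 → f/5.6 → f/5 → f/4.5 → f/4 → f/3.5 → f/3.2 → f/2.8 → f/2.5.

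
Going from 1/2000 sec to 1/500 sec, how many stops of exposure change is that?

2 stops

1/2000 → 1/1000 → 1/500 — count the steps: 2 stops.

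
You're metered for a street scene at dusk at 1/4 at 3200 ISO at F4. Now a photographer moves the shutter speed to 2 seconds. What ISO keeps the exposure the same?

Shutter speed: 1/4 → 1/2 → 1 → 2 — 3 stops longer (brighter).
Need 3 stops darker from the ISO: 3200 → 1600 → 800 → 400.

ISO 400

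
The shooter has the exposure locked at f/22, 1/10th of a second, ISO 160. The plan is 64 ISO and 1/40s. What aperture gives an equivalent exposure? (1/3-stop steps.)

f/7.1

ISO: 160 → 125 → 100 → 80 → 64 — 1 1/3 stops lower (darker).
Shutter speed: 1/10 → 1/13 → 1/15 → 1/20 → 1/25 → 1/30 → 1/40 — 2 stops faster (darker).
Net change so far: 3 1/3 stops darker. Offset with the aperture: f/22 → f/20 → f/18 → f/16 → f/14 → f/13 → f/11 → f/10 → f/9 → f/8 → f/7.1.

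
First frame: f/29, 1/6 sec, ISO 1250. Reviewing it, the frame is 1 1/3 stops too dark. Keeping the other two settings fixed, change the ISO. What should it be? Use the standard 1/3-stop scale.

Underexposed by 1 1/3 stops → need 1 1/3 stops brighter.
ISO: 1250 → 1600 → 2000 → 2500 → 3200.

ISO 3200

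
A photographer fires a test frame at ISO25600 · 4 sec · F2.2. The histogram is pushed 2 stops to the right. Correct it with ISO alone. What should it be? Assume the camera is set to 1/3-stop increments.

Overexposed by 2 stops → need 2 stops darker.
ISO: 25600 → 20000 → 16000 → 12800 → 10000 → 8000 → 6400.

ISO 6400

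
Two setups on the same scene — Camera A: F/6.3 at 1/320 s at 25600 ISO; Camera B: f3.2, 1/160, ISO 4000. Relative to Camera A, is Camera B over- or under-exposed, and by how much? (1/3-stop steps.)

Aperture: f/6.3 → f/5.6 → f/5 → f/4.5 → f/4 → f/3.5 → f/3.2 — 2 stops larger aperture (brighter).
Shutter speed: 1/320 → 1/250 → 1/200 → 1/160 — 1 stop longer (brighter).
ISO: 25600 → 20000 → 16000 → 12800 → 10000 → 8000 → 6400 → 5000 → 4000 — 2 2/3 stops lower (darker).
Net: +2 +1 −2 2/3 = +1/3 stops.

1/3 stop brighter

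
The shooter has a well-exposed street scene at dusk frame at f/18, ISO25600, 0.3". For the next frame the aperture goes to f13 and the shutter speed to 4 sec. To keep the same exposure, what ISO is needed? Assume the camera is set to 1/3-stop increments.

Aperture: f/18 → f/16 → f/14 → f/13 — 1 stop larger aperture (brighter).
Shutter speed: 0.3 → 0.4 → 0.5 → 0.6 → 0.8 → 1 → 1.3 → 1.6 → 2 → 2.5 → 3.2 → 4 — 3 2/3 stops longer (brighter).
Net change so far: 4 2/3 stops brighter. Offset with the ISO: 25600 → 20000 → 16000 → 12800 → 10000 → 8000 → 6400 → 5000 → 4000 → 3200 → 2500 → 2000 → 1600 → 1250 → 1000.

ISO 1000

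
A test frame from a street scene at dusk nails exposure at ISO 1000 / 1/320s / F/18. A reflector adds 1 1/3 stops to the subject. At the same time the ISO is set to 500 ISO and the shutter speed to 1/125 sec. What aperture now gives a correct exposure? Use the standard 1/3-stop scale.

f/32

Scene light: 1 1/3 stops brighter.
ISO: 1000 → 800 → 640 → 500 — 1 stop dropped (darker).
Shutter speed: 1/320 → 1/250 → 1/200 → 1/160 → 1/125 — 1 1/3 stops longer (brighter).
Net so far: 1 2/3 stops brighter. Aperture: f/18 → f/20 → f/22 → f/25 → f/29 → f/32.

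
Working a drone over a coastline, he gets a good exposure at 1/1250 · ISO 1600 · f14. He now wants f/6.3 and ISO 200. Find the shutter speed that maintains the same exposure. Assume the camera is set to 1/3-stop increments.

Aperture: f/14 → f/13 → f/11 → f/10 → f/9 → f/8 → f/7.1 → f/6.3 — 2 1/3 stops wider (brighter).
ISO: 1600 → 1250 → 1000 → 800 → 640 → 500 → 400 → 320 → 250 → 200 — 3 stops lower (darker).
Net change so far: 2/3 stop darker. Offset with the shutter speed: 1/1250 → 1/1000 → 1/800.

1/800s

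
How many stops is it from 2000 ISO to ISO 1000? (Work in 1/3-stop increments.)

2000 → 1600 → 1250 → 1000 — count the steps: 3 third-stops = 1 stop.

1 stop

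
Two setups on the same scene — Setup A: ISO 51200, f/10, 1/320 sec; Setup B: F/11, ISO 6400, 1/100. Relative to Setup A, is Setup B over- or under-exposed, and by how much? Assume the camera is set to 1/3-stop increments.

1 2/3 stops darker

Aperture: f/10 → f/11 — 1/3 stop smaller aperture (darker).
Shutter speed: 1/320 → 1/250 → 1/200 → 1/160 → 1/125 → 1/100 — 1 2/3 stops longer (brighter).
ISO: 51200 → 40000 → 32000 → 25600 → 20000 → 16000 → 12800 → 10000 → 8000 → 6400 — 3 stops lower (darker).
Net: −1/3 +1 2/3 −3 = −1 2/3 stops.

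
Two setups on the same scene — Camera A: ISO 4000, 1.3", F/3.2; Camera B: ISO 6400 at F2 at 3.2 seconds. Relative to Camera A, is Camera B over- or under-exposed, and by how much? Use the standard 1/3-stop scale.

3 1/3 stops brighter

Aperture: f/3.2 → f/2.8 → f/2.5 → f/2.2 → f/2 — 1 1/3 stops wider (brighter).
Shutter speed: 1.3 → 1.6 → 2 → 2.5 → 3.2 — 1 1/3 stops slower (brighter).
ISO: 4000 → 5000 → 6400 — 2/3 stop raised (brighter).
Net: +1 1/3 +1 1/3 +2/3 = +3 1/3 stops.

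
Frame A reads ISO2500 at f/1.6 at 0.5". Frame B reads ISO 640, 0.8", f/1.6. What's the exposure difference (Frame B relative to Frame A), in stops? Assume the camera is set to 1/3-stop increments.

1 1/3 stops darker

Aperture: unchanged.
Shutter speed: 0.5 → 0.6 → 0.8 — 2/3 stop longer (brighter).
ISO: 2500 → 2000 → 1600 → 1250 → 1000 → 800 → 640 — 2 stops lower (darker).
Net: +2/3 −2 = −1 1/3 stops.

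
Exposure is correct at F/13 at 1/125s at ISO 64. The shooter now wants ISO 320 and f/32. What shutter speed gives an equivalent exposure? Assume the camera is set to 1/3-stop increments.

ISO: 64 → 80 → 100 → 125 → 160 → 200 → 250 → 320 — 2 1/3 stops higher (brighter).
Aperture: f/13 → f/14 → f/16 → f/18 → f/20 → f/22 → f/25 → f/29 → f/32 — 2 2/3 stops smaller aperture (darker).
Net change so far: 1/3 stop darker. Offset with the shutter speed: 1/125 → 1/100.

1/100s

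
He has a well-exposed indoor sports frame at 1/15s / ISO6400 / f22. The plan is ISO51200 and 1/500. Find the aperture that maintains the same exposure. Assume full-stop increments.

f/11

ISO: 6400 → 12800 → 25600 → 51200 — 3 stops raised (brighter).
Shutter speed: 1/15 → 1/30 → 1/60 → 1/125 → 1/250 → 1/500 — 5 stops shorter (darker).
Net change so far: 2 stops darker. Offset with the aperture: f/22 → f/16 → f/11.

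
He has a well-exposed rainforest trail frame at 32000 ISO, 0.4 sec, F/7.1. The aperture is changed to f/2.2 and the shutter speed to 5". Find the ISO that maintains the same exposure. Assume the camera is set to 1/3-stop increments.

Aperture: f/7.1 → f/6.3 → f/5.6 → f/5 → f/4.5 → f/4 → f/3.5 → f/3.2 → f/2.8 → f/2.5 → f/2.2 — 3 1/3 stops opened up (brighter).
Shutter speed: 0.4 → 0.5 → 0.6 → 0.8 → 1 → 1.3 → 1.6 → 2 → 2.5 → 3.2 → 4 → 5 — 3 2/3 stops longer (brighter).
Net change so far: 7 stops brighter. Offset with the ISO: 32000 → 25600 → 20000 → 16000 → 12800 → 10000 → 8000 → 6400 → 5000 → 4000 → 3200 → 2500 → 2000 → 1600 → 1250 → 1000 → 800 → 640 → 500 → 400 → 320 → 250.

ISO 250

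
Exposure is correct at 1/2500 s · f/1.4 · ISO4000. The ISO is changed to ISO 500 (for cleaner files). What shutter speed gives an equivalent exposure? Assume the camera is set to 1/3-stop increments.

1/320s

ISO: 4000 → 3200 → 2500 → 2000 → 1600 → 1250 → 1000 → 800 → 640 → 500 — 3 stops dropped (darker).
Need 3 stops brighter from the shutter speed: 1/2500 → 1/2000 → 1/1600 → 1/1250 → 1/1000 → 1/800 → 1/640 → 1/500 → 1/400 → 1/320.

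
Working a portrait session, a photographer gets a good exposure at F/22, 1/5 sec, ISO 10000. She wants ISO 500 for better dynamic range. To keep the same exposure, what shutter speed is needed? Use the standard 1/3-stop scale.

ISO: 10000 → 8000 → 6400 → 5000 → 4000 → 3200 → 2500 → 2000 → 1600 → 1250 → 1000 → 800 → 640 → 500 — 4 1/3 stops dropped (darker).
Need 4 1/3 stops brighter from the shutter speed: 1/5 → 1/4 → 0.3 → 0.4 → 0.5 → 0.6 → 0.8 → 1 → 1.3 → 1.6 → 2 → 2.5 → 3.2 → 4.

4 s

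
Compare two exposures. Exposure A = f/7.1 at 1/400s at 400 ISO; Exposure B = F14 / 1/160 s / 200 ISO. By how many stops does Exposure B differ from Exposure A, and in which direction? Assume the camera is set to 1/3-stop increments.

1 2/3 stops darker

Aperture: f/7.1 → f/8 → f/9 → f/10 → f/11 → f/13 → f/14 — 2 stops narrower (darker).
Shutter speed: 1/400 → 1/320 → 1/250 → 1/200 → 1/160 — 1 1/3 stops slower (brighter).
ISO: 400 → 320 → 250 → 200 — 1 stop lower (darker).
Net: −2 +1 1/3 −1 = −1 2/3 stops.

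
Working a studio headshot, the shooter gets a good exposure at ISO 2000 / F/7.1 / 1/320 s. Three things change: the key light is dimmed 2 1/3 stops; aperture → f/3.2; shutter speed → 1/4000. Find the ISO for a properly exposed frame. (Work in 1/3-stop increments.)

ISO 25600

Scene light: 2 1/3 stops darker.
Aperture: f/7.1 → f/6.3 → f/5.6 → f/5 → f/4.5 → f/4 → f/3.5 → f/3.2 — 2 1/3 stops larger aperture (brighter).
Shutter speed: 1/320 → 1/400 → 1/500 → 1/640 → 1/800 → 1/1000 → 1/1250 → 1/1600 → 1/2000 → 1/2500 → 1/3200 → 1/4000 — 3 2/3 stops shorter (darker).
Net so far: 3 2/3 stops darker. ISO: 2000 → 2500 → 3200 → 4000 → 5000 → 6400 → 8000 → 10000 → 12800 → 16000 → 20000 → 25600.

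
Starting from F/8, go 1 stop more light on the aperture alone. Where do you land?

Aperture: f/8 → f/5.6 — 1 stop wider (brighter).

f/5.6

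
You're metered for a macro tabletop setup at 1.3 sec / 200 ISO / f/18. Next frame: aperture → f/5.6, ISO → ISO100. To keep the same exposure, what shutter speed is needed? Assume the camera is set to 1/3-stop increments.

1/4s

Aperture: f/18 → f/16 → f/14 → f/13 → f/11 → f/10 → f/9 → f/8 → f/7.1 → f/6.3 → f/5.6 — 3 1/3 stops opened up (brighter).
ISO: 200 → 160 → 125 → 100 — 1 stop lower (darker).
Net change so far: 2 1/3 stops brighter. Offset with the shutter speed: 1.3 → 1 → 0.8 → 0.6 → 0.5 → 0.4 → 0.3 → 1/4.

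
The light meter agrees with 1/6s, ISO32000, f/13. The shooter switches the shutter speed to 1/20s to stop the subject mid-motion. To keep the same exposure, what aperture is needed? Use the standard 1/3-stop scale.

Shutter speed: 1/6 → 1/8 → 1/10 → 1/13 → 1/15 → 1/20 — 1 2/3 stops faster (darker).
Need 1 2/3 stops brighter from the aperture: f/13 → f/11 → f/10 → f/9 → f/8 → f/7.1.

f/7.1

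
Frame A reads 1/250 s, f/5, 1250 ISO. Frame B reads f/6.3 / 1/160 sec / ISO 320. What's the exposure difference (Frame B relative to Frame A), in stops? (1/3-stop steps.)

Aperture: f/5 → f/5.6 → f/6.3 — 2/3 stop smaller aperture (darker).
Shutter speed: 1/250 → 1/200 → 1/160 — 2/3 stop longer (brighter).
ISO: 1250 → 1000 → 800 → 640 → 500 → 400 → 320 — 2 stops dropped (darker).
Net: −2/3 +2/3 −2 = −2 stops.

2 stops darker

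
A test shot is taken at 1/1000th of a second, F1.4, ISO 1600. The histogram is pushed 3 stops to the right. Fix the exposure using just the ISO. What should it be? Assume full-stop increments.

Overexposed by 3 stops → need 3 stops darker.
ISO: 1600 → 800 → 400 → 200.

ISO 200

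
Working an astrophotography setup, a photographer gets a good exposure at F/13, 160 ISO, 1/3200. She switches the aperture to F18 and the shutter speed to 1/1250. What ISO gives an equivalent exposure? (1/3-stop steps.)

Aperture: f/13 → f/14 → f/16 → f/18 — 1 stop narrower (darker).
Shutter speed: 1/3200 → 1/2500 → 1/2000 → 1/1600 → 1/1250 — 1 1/3 stops slower (brighter).
Net change so far: 1/3 stop brighter. Offset with the ISO: 160 → 125.

ISO 125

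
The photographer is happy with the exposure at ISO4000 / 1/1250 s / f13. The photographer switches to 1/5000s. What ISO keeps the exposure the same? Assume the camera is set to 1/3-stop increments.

ISO 16000

Shutter speed: 1/1250 → 1/1600 → 1/2000 → 1/2500 → 1/3200 → 1/4000 → 1/5000 — 2 stops faster (darker).
Need 2 stops brighter from the ISO: 4000 → 5000 → 6400 → 8000 → 10000 → 12800 → 16000.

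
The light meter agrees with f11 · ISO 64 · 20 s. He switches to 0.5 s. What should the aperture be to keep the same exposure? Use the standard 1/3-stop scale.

Shutter speed: 20 → 15 → 13 → 10 → 8 → 6 → 5 → 4 → 3.2 → 2.5 → 2 → 1.6 → 1.3 → 1 → 0.8 → 0.6 → 0.5 — 5 1/3 stops shorter (darker).
Need 5 1/3 stops brighter from the aperture: f/11 → f/10 → f/9 → f/8 → f/7.1 → f/6.3 → f/5.6 → f/5 → f/4.5 → f/4 → f/3.5 → f/3.2 → f/2.8 → f/2.5 → f/2.2 → f/2 → f/1.8.

f/1.8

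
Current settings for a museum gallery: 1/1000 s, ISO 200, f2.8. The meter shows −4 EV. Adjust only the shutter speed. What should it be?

Underexposed by 4 stops → need 4 stops brighter.
Shutter speed: 1/1000 → 1/500 → 1/250 → 1/125 → 1/60.

1/60s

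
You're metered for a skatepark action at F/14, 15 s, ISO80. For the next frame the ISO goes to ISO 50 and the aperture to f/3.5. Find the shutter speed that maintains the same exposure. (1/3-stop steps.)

ISO: 80 → 64 → 50 — 2/3 stop dropped (darker).
Aperture: f/14 → f/13 → f/11 → f/10 → f/9 → f/8 → f/7.1 → f/6.3 → f/5.6 → f/5 → f/4.5 → f/4 → f/3.5 — 4 stops larger aperture (brighter).
Net change so far: 3 1/3 stops brighter. Offset with the shutter speed: 15 → 13 → 10 → 8 → 6 → 5 → 4 → 3.2 → 2.5 → 2 → 1.6.

1.6 s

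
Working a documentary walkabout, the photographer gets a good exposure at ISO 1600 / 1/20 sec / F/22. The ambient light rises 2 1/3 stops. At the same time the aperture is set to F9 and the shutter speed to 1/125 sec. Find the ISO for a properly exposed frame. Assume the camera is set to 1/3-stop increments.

ISO 320

Scene light: 2 1/3 stops brighter.
Aperture: f/22 → f/20 → f/18 → f/16 → f/14 → f/13 → f/11 → f/10 → f/9 — 2 2/3 stops larger aperture (brighter).
Shutter speed: 1/20 → 1/25 → 1/30 → 1/40 → 1/50 → 1/60 → 1/80 → 1/100 → 1/125 — 2 2/3 stops faster (darker).
Net so far: 2 1/3 stops brighter. ISO: 1600 → 1250 → 1000 → 800 → 640 → 500 → 400 → 320.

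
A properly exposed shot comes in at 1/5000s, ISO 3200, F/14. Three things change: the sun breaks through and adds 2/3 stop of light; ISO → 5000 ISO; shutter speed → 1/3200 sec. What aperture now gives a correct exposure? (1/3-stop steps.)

f/29

Scene light: 2/3 stop brighter.
ISO: 3200 → 4000 → 5000 — 2/3 stop higher (brighter).
Shutter speed: 1/5000 → 1/4000 → 1/3200 — 2/3 stop longer (brighter).
Net so far: 2 stops brighter. Aperture: f/14 → f/16 → f/18 → f/20 → f/22 → f/25 → f/29.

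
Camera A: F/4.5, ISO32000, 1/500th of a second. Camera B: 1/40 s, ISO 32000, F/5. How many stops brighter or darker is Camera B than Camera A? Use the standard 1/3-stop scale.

3 1/3 stops brighter

Aperture: f/4.5 → f/5 — 1/3 stop narrower (darker).
Shutter speed: 1/500 → 1/400 → 1/320 → 1/250 → 1/200 → 1/160 → 1/125 → 1/100 → 1/80 → 1/60 → 1/50 → 1/40 — 3 2/3 stops slower (brighter).
ISO: unchanged.
Net: −1/3 +3 2/3 = +3 1/3 stops.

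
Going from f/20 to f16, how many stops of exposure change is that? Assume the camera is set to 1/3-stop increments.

2/3 stop

f/20 → f/18 → f/16 — count the steps: 2 third-stops = 2/3 stop.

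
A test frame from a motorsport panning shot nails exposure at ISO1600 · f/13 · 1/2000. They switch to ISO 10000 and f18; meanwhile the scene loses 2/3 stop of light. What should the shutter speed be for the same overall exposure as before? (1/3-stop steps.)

1/4000s

Scene light: 2/3 stop darker.
ISO: 1600 → 2000 → 2500 → 3200 → 4000 → 5000 → 6400 → 8000 → 10000 — 2 2/3 stops raised (brighter).
Aperture: f/13 → f/14 → f/16 → f/18 — 1 stop stopped down (darker).
Net so far: 1 stop brighter. Shutter speed: 1/2000 → 1/2500 → 1/3200 → 1/4000.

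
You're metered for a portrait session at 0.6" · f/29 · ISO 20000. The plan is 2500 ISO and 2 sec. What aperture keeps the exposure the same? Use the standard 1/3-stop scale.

ISO: 20000 → 16000 → 12800 → 10000 → 8000 → 6400 → 5000 → 4000 → 3200 → 2500 — 3 stops dropped (darker).
Shutter speed: 0.6 → 0.8 → 1 → 1.3 → 1.6 → 2 — 1 2/3 stops longer (brighter).
Net change so far: 1 1/3 stops darker. Offset with the aperture: f/29 → f/25 → f/22 → f/20 → f/18.

f/18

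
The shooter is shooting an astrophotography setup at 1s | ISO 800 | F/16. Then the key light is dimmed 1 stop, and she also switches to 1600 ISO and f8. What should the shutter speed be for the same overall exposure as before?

1/4s

Scene light: 1 stop darker.
ISO: 800 → 1600 — 1 stop raised (brighter).
Aperture: f/16 → f/11 → f/8 — 2 stops wider (brighter).
Net so far: 2 stops brighter. Shutter speed: 1 → 1/2 → 1/4.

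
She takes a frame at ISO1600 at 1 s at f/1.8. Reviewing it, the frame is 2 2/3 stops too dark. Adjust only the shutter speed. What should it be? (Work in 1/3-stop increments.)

6 s

Underexposed by 2 2/3 stops → need 2 2/3 stops brighter.
Shutter speed: 1 → 1.3 → 1.6 → 2 → 2.5 → 3.2 → 4 → 5 → 6.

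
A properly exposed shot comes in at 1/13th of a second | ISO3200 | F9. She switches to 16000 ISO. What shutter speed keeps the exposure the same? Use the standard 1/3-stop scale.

ISO: 3200 → 4000 → 5000 → 6400 → 8000 → 10000 → 12800 → 16000 — 2 1/3 stops higher (brighter).
Need 2 1/3 stops darker from the shutter speed: 1/13 → 1/15 → 1/20 → 1/25 → 1/30 → 1/40 → 1/50 → 1/60.

1/60s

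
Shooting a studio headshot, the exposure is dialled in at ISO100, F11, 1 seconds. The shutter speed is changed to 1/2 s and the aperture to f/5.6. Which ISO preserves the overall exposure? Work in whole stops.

Shutter speed: 1 → 1/2 — 1 stop faster (darker).
Aperture: f/11 → f/8 → f/5.6 — 2 stops opened up (brighter).
Net change so far: 1 stop brighter. Offset with the ISO: 100 → 50.

ISO 50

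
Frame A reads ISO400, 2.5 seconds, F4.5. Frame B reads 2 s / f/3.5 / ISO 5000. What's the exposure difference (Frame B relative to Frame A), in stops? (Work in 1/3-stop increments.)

Aperture: f/4.5 → f/4 → f/3.5 — 2/3 stop wider (brighter).
Shutter speed: 2.5 → 2 — 1/3 stop shorter (darker).
ISO: 400 → 500 → 640 → 800 → 1000 → 1250 → 1600 → 2000 → 2500 → 3200 → 4000 → 5000 — 3 2/3 stops raised (brighter).
Net: +2/3 −1/3 +3 2/3 = +4 stops.

4 stops brighter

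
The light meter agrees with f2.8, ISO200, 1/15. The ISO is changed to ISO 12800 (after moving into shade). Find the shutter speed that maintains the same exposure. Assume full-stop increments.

1/1000s

ISO: 200 → 400 → 800 → 1600 → 3200 → 6400 → 12800 — 6 stops higher (brighter).
Need 6 stops darker from the shutter speed: 1/15 → 1/30 → 1/60 → 1/125 → 1/250 → 1/500 → 1/1000.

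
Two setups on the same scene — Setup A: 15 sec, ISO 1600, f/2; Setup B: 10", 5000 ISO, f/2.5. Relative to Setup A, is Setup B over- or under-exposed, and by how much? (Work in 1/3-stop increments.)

1/3 stop brighter

Aperture: f/2 → f/2.2 → f/2.5 — 2/3 stop smaller aperture (darker).
Shutter speed: 15 → 13 → 10 — 2/3 stop shorter (darker).
ISO: 1600 → 2000 → 2500 → 3200 → 4000 → 5000 — 1 2/3 stops higher (brighter).
Net: −2/3 −2/3 +1 2/3 = +1/3 stops.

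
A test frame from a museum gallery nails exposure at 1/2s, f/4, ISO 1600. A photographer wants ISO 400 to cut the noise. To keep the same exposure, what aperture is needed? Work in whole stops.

ISO: 1600 → 800 → 400 — 2 stops dropped (darker).
Need 2 stops brighter from the aperture: f/4 → f/2.8 → f/2.

f/2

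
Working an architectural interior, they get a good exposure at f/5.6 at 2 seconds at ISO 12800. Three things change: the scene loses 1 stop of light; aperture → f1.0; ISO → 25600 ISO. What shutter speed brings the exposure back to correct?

1/15s

Scene light: 1 stop darker.
Aperture: f/5.6 → f/4 → f/2.8 → f/2 → f/1.4 → f/1.0 — 5 stops larger aperture (brighter).
ISO: 12800 → 25600 — 1 stop higher (brighter).
Net so far: 5 stops brighter. Shutter speed: 2 → 1 → 1/2 → 1/4 → 1/8 → 1/15.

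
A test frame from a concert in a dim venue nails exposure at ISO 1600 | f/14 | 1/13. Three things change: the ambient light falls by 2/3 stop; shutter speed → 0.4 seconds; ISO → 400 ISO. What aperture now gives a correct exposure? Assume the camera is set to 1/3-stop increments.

f/13

Scene light: 2/3 stop darker.
Shutter speed: 1/13 → 1/10 → 1/8 → 1/6 → 1/5 → 1/4 → 0.3 → 0.4 — 2 1/3 stops longer (brighter).
ISO: 1600 → 1250 → 1000 → 800 → 640 → 500 → 400 — 2 stops lower (darker).
Net so far: 1/3 stop darker. Aperture: f/14 → f/13.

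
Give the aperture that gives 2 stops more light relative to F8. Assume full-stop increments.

Aperture: f/8 → f/5.6 → f/4 — 2 stops opened up (brighter).

f/4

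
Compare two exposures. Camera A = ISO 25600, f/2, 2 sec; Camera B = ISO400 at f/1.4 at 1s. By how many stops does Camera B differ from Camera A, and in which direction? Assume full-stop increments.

6 stops darker

Aperture: f/2 → f/1.4 — 1 stop wider (brighter).
Shutter speed: 2 → 1 — 1 stop faster (darker).
ISO: 25600 → 12800 → 6400 → 3200 → 1600 → 800 → 400 — 6 stops dropped (darker).
Net: +1 −1 −6 = −6 stops.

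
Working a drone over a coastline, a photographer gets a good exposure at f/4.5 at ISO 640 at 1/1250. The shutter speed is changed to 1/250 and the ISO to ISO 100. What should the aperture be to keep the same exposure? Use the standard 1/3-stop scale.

Shutter speed: 1/1250 → 1/1000 → 1/800 → 1/640 → 1/500 → 1/400 → 1/320 → 1/250 — 2 1/3 stops slower (brighter).
ISO: 640 → 500 → 400 → 320 → 250 → 200 → 160 → 125 → 100 — 2 2/3 stops lower (darker).
Net change so far: 1/3 stop darker. Offset with the aperture: f/4.5 → f/4.

f/4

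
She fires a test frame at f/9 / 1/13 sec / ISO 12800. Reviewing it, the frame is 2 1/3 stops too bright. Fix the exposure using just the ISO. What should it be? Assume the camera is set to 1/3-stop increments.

Overexposed by 2 1/3 stops → need 2 1/3 stops darker.
ISO: 12800 → 10000 → 8000 → 6400 → 5000 → 4000 → 3200 → 2500.

ISO 2500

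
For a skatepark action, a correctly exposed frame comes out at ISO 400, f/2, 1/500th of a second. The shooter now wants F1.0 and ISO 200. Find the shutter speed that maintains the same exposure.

Aperture: f/2 → f/1.4 → f/1.0 — 2 stops larger aperture (brighter).
ISO: 400 → 200 — 1 stop dropped (darker).
Net change so far: 1 stop brighter. Offset with the shutter speed: 1/500 → 1/1000.

1/1000s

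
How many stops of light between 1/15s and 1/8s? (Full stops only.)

1/15 → 1/8 — count the steps: 1 stop.

1 stop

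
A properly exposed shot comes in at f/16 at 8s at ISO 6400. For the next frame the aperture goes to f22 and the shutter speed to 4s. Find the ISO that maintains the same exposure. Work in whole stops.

Aperture: f/16 → f/22 — 1 stop narrower (darker).
Shutter speed: 8 → 4 — 1 stop faster (darker).
Net change so far: 2 stops darker. Offset with the ISO: 6400 → 12800 → 25600.

ISO 25600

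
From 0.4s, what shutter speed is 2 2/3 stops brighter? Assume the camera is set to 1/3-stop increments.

2.5 s

Shutter speed: 0.4 → 0.5 → 0.6 → 0.8 → 1 → 1.3 → 1.6 → 2 → 2.5 — 2 2/3 stops slower (brighter).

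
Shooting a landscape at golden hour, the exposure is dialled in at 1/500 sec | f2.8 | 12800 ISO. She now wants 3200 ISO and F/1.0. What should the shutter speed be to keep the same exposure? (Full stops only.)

1/1000s

ISO: 12800 → 6400 → 3200 — 2 stops dropped (darker).
Aperture: f/2.8 → f/2 → f/1.4 → f/1.0 — 3 stops opened up (brighter).
Net change so far: 1 stop brighter. Offset with the shutter speed: 1/500 → 1/1000.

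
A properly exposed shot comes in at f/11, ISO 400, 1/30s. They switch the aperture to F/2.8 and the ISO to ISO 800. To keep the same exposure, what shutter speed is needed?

1/1000s

Aperture: f/11 → f/8 → f/5.6 → f/4 → f/2.8 — 4 stops opened up (brighter).
ISO: 400 → 800 — 1 stop higher (brighter).
Net change so far: 5 stops brighter. Offset with the shutter speed: 1/30 → 1/60 → 1/125 → 1/250 → 1/500 → 1/1000.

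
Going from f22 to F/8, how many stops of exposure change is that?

f/22 → f/16 → f/11 → f/8 — count the steps: 3 stops.

3 stops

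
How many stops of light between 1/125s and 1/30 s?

1/125 → 1/60 → 1/30 — count the steps: 2 stops.

2 stops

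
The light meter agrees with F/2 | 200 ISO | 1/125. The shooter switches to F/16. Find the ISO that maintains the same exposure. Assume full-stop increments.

Aperture: f/2 → f/2.8 → f/4 → f/5.6 → f/8 → f/11 → f/16 — 6 stops stopped down (darker).
Need 6 stops brighter from the ISO: 200 → 400 → 800 → 1600 → 3200 → 6400 → 12800.

ISO 12800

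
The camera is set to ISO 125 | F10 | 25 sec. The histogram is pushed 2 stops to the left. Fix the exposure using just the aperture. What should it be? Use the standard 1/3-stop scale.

Underexposed by 2 stops → need 2 stops brighter.
Aperture: f/10 → f/9 → f/8 → f/7.1 → f/6.3 → f/5.6 → f/5.

f/5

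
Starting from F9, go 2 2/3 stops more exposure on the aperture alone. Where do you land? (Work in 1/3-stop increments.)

f/3.5

Aperture: f/9 → f/8 → f/7.1 → f/6.3 → f/5.6 → f/5 → f/4.5 → f/4 → f/3.5 — 2 2/3 stops opened up (brighter).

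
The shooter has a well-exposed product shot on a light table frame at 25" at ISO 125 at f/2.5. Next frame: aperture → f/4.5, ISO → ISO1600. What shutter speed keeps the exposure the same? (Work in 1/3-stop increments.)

Aperture: f/2.5 → f/2.8 → f/3.2 → f/3.5 → f/4 → f/4.5 — 1 2/3 stops narrower (darker).
ISO: 125 → 160 → 200 → 250 → 320 → 400 → 500 → 640 → 800 → 1000 → 1250 → 1600 — 3 2/3 stops raised (brighter).
Net change so far: 2 stops brighter. Offset with the shutter speed: 25 → 20 → 15 → 13 → 10 → 8 → 6.

6 s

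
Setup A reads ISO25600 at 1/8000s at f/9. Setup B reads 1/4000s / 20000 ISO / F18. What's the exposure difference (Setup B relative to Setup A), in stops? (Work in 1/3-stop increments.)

1 1/3 stops darker

Aperture: f/9 → f/10 → f/11 → f/13 → f/14 → f/16 → f/18 — 2 stops narrower (darker).
Shutter speed: 1/8000 → 1/6400 → 1/5000 → 1/4000 — 1 stop slower (brighter).
ISO: 25600 → 20000 — 1/3 stop lower (darker).
Net: −2 +1 −1/3 = −1 1/3 stops.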